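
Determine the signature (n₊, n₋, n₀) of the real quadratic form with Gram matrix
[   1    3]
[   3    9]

step 0: pivot 1 → sign +
step 1: row/col 1 already zero → sign 0
signature = (1, 0, 1)

Answer: (1, 0, 1)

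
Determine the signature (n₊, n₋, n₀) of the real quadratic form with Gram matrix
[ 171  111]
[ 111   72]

step 0: pivot 171 → sign +
step 1: pivot -1/19 → sign −
signature = (1, 1, 0)

Answer: (1, 1, 0)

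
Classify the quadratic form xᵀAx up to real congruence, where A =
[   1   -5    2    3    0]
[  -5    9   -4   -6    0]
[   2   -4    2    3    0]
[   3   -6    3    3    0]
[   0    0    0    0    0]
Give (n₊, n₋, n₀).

step 0: pivot 1 → sign +
step 1: pivot -16 → sign −
step 2: pivot 1/4 → sign +
step 3: pivot -3/2 → sign −
step 4: row/col 4 already zero → sign 0
signature = (2, 2, 1)

Answer: (2, 2, 1)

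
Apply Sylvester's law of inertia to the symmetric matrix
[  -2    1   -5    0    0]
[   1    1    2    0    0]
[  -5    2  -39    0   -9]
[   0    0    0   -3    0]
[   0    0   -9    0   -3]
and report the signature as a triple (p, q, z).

Answer: (2, 3, 0)

Derivation:
step 0: pivot -2 → sign −
step 1: pivot 3/2 → sign +
step 2: pivot -80/3 → sign −
step 3: pivot -3 → sign −
step 4: pivot 3/80 → sign +
signature = (2, 3, 0)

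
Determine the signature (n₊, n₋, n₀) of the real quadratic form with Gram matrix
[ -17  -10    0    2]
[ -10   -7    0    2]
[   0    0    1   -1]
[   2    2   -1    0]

Answer: (1, 3, 0)

Derivation:
step 0: pivot -17 → sign −
step 1: pivot -19/17 → sign −
step 2: pivot 1 → sign +
step 3: pivot -3/19 → sign −
signature = (1, 3, 0)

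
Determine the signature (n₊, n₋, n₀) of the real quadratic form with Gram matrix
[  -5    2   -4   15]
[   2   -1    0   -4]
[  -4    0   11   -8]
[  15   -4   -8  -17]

step 0: pivot -5 → sign −
step 1: pivot -1/5 → sign −
step 2: pivot 27 → sign +
step 3: row/col 3 already zero → sign 0
signature = (1, 2, 1)

Answer: (1, 2, 1)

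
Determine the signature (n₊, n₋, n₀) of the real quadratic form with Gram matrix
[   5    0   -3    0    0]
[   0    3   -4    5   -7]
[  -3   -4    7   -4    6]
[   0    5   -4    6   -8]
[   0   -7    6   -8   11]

step 0: pivot 5 → sign +
step 1: pivot 3 → sign +
step 2: pivot -2/15 → sign −
step 3: pivot 51 → sign +
step 4: pivot 3/17 → sign +
signature = (4, 1, 0)

Answer: (4, 1, 0)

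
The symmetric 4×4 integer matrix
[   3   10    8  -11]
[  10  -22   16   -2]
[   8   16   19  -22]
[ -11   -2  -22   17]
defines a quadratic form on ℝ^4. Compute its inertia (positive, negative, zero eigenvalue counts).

step 0: pivot 3 → sign +
step 1: pivot -166/3 → sign −
step 2: pivot -23/83 → sign −
step 3: pivot -2/23 → sign −
signature = (1, 3, 0)

Answer: (1, 3, 0)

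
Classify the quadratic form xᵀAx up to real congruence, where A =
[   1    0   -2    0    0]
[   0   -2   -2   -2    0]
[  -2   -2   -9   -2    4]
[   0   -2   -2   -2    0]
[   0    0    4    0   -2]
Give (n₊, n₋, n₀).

Answer: (1, 3, 1)

Derivation:
step 0: pivot 1 → sign +
step 1: pivot -2 → sign −
step 2: pivot -11 → sign −
step 3: pivot -6/11 → sign −
step 4: row/col 4 already zero → sign 0
signature = (1, 3, 1)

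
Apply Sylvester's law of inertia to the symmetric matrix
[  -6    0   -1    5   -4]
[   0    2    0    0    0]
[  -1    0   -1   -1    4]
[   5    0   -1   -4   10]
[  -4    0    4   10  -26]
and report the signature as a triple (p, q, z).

step 0: pivot -6 → sign −
step 1: pivot 2 → sign +
step 2: pivot -5/6 → sign −
step 3: pivot 21/5 → sign +
step 4: pivot -2/7 → sign −
signature = (2, 3, 0)

Answer: (2, 3, 0)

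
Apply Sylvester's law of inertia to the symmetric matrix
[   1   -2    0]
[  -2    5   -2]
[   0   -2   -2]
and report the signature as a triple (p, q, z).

Answer: (2, 1, 0)

Derivation:
step 0: pivot 1 → sign +
step 1: pivot 1 → sign +
step 2: pivot -6 → sign −
signature = (2, 1, 0)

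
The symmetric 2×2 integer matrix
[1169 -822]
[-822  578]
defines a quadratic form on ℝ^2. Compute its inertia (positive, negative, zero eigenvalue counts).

step 0: pivot 1169 → sign +
step 1: pivot -2/1169 → sign −
signature = (1, 1, 0)

Answer: (1, 1, 0)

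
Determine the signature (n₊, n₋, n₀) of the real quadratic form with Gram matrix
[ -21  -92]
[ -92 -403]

Answer: (1, 1, 0)

Derivation:
step 0: pivot -21 → sign −
step 1: pivot 1/21 → sign +
signature = (1, 1, 0)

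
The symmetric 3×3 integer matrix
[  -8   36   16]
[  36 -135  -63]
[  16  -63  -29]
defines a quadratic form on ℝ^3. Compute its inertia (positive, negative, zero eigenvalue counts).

Answer: (1, 1, 1)

Derivation:
step 0: pivot -8 → sign −
step 1: pivot 27 → sign +
step 2: row/col 2 already zero → sign 0
signature = (1, 1, 1)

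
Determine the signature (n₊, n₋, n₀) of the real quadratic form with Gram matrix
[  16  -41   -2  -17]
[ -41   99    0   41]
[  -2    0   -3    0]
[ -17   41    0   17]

step 0: pivot 16 → sign +
step 1: pivot -97/16 → sign −
step 2: pivot 105/97 → sign +
step 3: pivot 2/105 → sign +
signature = (3, 1, 0)

Answer: (3, 1, 0)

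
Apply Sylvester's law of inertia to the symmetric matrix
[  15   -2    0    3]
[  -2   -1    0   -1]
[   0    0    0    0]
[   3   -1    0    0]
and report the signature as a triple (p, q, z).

Answer: (1, 2, 1)

Derivation:
step 0: pivot 15 → sign +
step 1: pivot -19/15 → sign −
step 2: pivot -6/19 → sign −
step 3: row/col 3 already zero → sign 0
signature = (1, 2, 1)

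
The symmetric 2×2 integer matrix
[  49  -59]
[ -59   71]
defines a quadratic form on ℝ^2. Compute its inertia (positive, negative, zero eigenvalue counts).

step 0: pivot 49 → sign +
step 1: pivot -2/49 → sign −
signature = (1, 1, 0)

Answer: (1, 1, 0)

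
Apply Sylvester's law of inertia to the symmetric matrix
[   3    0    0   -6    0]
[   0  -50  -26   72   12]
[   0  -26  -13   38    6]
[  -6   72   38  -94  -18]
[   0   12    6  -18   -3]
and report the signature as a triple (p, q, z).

step 0: pivot 3 → sign +
step 1: pivot -50 → sign −
step 2: pivot 13/25 → sign +
step 3: pivot -38/13 → sign −
step 4: pivot -3/19 → sign −
signature = (2, 3, 0)

Answer: (2, 3, 0)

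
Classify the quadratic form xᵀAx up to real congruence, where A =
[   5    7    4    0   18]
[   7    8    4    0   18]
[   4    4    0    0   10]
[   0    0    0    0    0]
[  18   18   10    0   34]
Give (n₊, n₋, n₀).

Answer: (2, 2, 1)

Derivation:
step 0: pivot 5 → sign +
step 1: pivot -9/5 → sign −
step 2: pivot -16/9 → sign −
step 3: pivot 1/4 → sign +
step 4: row/col 4 already zero → sign 0
signature = (2, 2, 1)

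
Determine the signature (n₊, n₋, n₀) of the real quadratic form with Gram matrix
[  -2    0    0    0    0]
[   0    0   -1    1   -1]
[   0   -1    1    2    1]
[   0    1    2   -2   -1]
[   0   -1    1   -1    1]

Answer: (2, 3, 0)

Derivation:
step 0: pivot -2 → sign −
step 1: pivot 1 → sign +
step 2: pivot -1 → sign −
step 3: pivot 3 → sign +
step 4: pivot -3 → sign −
signature = (2, 3, 0)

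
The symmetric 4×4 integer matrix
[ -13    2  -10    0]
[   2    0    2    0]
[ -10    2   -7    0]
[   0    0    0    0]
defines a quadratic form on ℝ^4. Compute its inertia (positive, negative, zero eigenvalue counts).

Answer: (1, 1, 2)

Derivation:
step 0: pivot -13 → sign −
step 1: pivot 4/13 → sign +
step 2: row/col 2 already zero → sign 0
step 3: row/col 3 already zero → sign 0
signature = (1, 1, 2)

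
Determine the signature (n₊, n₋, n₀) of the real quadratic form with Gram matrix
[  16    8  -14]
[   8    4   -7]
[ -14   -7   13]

Answer: (2, 0, 1)

Derivation:
step 0: pivot 16 → sign +
step 1: pivot 3/4 → sign +
step 2: row/col 2 already zero → sign 0
signature = (2, 0, 1)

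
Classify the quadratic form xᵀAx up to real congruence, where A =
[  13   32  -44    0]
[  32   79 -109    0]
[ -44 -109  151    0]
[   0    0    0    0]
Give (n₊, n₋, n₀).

Answer: (2, 0, 2)

Derivation:
step 0: pivot 13 → sign +
step 1: pivot 3/13 → sign +
step 2: row/col 2 already zero → sign 0
step 3: row/col 3 already zero → sign 0
signature = (2, 0, 2)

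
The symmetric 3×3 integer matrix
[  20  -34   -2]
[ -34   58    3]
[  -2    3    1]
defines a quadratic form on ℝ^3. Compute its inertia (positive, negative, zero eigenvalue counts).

step 0: pivot 20 → sign +
step 1: pivot 1/5 → sign +
step 2: row/col 2 already zero → sign 0
signature = (2, 0, 1)

Answer: (2, 0, 1)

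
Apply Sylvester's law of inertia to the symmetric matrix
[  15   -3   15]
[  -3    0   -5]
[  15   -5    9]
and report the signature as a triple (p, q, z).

Answer: (2, 1, 0)

Derivation:
step 0: pivot 15 → sign +
step 1: pivot -3/5 → sign −
step 2: pivot 2/3 → sign +
signature = (2, 1, 0)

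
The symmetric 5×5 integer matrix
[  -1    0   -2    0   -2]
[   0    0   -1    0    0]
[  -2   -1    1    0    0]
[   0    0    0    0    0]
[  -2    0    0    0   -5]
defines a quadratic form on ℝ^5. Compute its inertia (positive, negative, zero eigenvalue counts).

Answer: (1, 3, 1)

Derivation:
step 0: pivot -1 → sign −
step 1: pivot 5 → sign +
step 2: pivot -1/5 → sign −
step 3: pivot -1 → sign −
step 4: row/col 4 already zero → sign 0
signature = (1, 3, 1)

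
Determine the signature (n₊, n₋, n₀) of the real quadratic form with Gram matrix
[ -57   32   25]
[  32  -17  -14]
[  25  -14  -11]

Answer: (1, 2, 0)

Derivation:
step 0: pivot -57 → sign −
step 1: pivot 55/57 → sign +
step 2: pivot -2/55 → sign −
signature = (1, 2, 0)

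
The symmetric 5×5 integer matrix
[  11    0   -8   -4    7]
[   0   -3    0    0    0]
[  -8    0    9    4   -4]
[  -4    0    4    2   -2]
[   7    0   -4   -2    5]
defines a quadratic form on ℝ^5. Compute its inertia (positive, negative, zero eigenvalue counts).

step 0: pivot 11 → sign +
step 1: pivot -3 → sign −
step 2: pivot 35/11 → sign +
step 3: pivot 6/35 → sign +
step 4: row/col 4 already zero → sign 0
signature = (3, 1, 1)

Answer: (3, 1, 1)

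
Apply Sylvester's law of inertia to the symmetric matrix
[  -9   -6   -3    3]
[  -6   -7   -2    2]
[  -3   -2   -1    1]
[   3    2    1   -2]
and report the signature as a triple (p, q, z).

step 0: pivot -9 → sign −
step 1: pivot -3 → sign −
step 2: pivot -1 → sign −
step 3: row/col 3 already zero → sign 0
signature = (0, 3, 1)

Answer: (0, 3, 1)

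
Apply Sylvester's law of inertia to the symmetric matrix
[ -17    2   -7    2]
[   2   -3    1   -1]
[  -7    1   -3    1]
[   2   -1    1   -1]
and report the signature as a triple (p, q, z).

Answer: (0, 4, 0)

Derivation:
step 0: pivot -17 → sign −
step 1: pivot -47/17 → sign −
step 2: pivot -5/47 → sign −
step 3: pivot -2/5 → sign −
signature = (0, 4, 0)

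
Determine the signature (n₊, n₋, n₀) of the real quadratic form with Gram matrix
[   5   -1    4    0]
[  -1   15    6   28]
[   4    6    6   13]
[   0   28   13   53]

Answer: (3, 1, 0)

Derivation:
step 0: pivot 5 → sign +
step 1: pivot 74/5 → sign +
step 2: pivot -12/37 → sign −
step 3: pivot 1/12 → sign +
signature = (3, 1, 0)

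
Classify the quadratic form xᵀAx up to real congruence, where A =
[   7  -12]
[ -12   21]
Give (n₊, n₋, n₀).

Answer: (2, 0, 0)

Derivation:
step 0: pivot 7 → sign +
step 1: pivot 3/7 → sign +
signature = (2, 0, 0)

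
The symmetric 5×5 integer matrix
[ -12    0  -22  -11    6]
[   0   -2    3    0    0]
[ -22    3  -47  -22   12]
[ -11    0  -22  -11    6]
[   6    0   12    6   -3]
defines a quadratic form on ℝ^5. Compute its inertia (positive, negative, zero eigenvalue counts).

step 0: pivot -12 → sign −
step 1: pivot -2 → sign −
step 2: pivot -13/6 → sign −
step 3: pivot 33/52 → sign +
step 4: pivot 3/11 → sign +
signature = (2, 3, 0)

Answer: (2, 3, 0)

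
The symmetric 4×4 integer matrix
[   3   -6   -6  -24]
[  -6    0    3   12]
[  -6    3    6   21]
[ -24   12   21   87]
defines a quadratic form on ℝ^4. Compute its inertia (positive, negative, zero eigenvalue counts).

step 0: pivot 3 → sign +
step 1: pivot -12 → sign −
step 2: pivot 3/4 → sign +
step 3: pivot 3 → sign +
signature = (3, 1, 0)

Answer: (3, 1, 0)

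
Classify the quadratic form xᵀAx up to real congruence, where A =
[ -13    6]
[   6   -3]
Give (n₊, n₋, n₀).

Answer: (0, 2, 0)

Derivation:
step 0: pivot -13 → sign −
step 1: pivot -3/13 → sign −
signature = (0, 2, 0)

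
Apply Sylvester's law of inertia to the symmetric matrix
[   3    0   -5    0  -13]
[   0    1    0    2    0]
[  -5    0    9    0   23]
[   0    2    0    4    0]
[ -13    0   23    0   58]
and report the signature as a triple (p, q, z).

step 0: pivot 3 → sign +
step 1: pivot 1 → sign +
step 2: pivot 2/3 → sign +
step 3: pivot -1 → sign −
step 4: row/col 4 already zero → sign 0
signature = (3, 1, 1)

Answer: (3, 1, 1)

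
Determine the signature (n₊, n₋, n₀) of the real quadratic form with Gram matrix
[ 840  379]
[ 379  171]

step 0: pivot 840 → sign +
step 1: pivot -1/840 → sign −
signature = (1, 1, 0)

Answer: (1, 1, 0)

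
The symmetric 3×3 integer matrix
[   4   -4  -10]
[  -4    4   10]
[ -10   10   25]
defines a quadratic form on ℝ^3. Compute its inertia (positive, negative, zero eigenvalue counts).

Answer: (1, 0, 2)

Derivation:
step 0: pivot 4 → sign +
step 1: row/col 1 already zero → sign 0
step 2: row/col 2 already zero → sign 0
signature = (1, 0, 2)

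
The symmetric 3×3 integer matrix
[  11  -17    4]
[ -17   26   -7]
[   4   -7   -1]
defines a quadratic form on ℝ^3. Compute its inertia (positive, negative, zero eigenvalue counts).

Answer: (1, 1, 1)

Derivation:
step 0: pivot 11 → sign +
step 1: pivot -3/11 → sign −
step 2: row/col 2 already zero → sign 0
signature = (1, 1, 1)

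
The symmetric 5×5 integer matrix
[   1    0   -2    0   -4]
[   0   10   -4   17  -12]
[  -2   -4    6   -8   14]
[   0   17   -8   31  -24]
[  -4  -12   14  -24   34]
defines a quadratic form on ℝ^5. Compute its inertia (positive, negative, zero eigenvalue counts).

step 0: pivot 1 → sign +
step 1: pivot 10 → sign +
step 2: pivot 2/5 → sign +
step 3: pivot -3/2 → sign −
step 4: row/col 4 already zero → sign 0
signature = (3, 1, 1)

Answer: (3, 1, 1)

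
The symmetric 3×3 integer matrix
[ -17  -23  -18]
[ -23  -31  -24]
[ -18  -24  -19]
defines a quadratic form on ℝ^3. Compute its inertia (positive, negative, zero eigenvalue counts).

step 0: pivot -17 → sign −
step 1: pivot 2/17 → sign +
step 2: pivot -1 → sign −
signature = (1, 2, 0)

Answer: (1, 2, 0)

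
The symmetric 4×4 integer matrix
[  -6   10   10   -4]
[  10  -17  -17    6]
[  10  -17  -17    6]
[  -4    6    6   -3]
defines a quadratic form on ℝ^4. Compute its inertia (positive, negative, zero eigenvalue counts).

Answer: (1, 2, 1)

Derivation:
step 0: pivot -6 → sign −
step 1: pivot -1/3 → sign −
step 2: pivot 1 → sign +
step 3: row/col 3 already zero → sign 0
signature = (1, 2, 1)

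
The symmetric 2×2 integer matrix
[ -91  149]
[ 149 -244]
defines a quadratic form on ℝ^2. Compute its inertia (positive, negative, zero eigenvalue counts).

step 0: pivot -91 → sign −
step 1: pivot -3/91 → sign −
signature = (0, 2, 0)

Answer: (0, 2, 0)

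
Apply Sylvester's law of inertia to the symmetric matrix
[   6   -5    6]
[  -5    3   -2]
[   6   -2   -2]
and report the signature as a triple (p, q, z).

Answer: (1, 2, 0)

Derivation:
step 0: pivot 6 → sign +
step 1: pivot -7/6 → sign −
step 2: pivot -2/7 → sign −
signature = (1, 2, 0)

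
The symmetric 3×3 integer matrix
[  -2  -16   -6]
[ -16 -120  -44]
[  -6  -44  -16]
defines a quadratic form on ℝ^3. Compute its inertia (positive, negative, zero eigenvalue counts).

Answer: (1, 1, 1)

Derivation:
step 0: pivot -2 → sign −
step 1: pivot 8 → sign +
step 2: row/col 2 already zero → sign 0
signature = (1, 1, 1)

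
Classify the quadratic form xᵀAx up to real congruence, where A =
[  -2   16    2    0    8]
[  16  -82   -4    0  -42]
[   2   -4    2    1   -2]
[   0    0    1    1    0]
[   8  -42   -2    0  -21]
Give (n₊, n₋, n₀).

Answer: (3, 2, 0)

Derivation:
step 0: pivot -2 → sign −
step 1: pivot 46 → sign +
step 2: pivot 20/23 → sign +
step 3: pivot -3/20 → sign −
step 4: pivot 1 → sign +
signature = (3, 2, 0)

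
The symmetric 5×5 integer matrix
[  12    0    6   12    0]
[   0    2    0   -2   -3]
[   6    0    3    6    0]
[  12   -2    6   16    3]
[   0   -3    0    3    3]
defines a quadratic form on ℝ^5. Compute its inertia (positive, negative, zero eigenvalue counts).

step 0: pivot 12 → sign +
step 1: pivot 2 → sign +
step 2: pivot 2 → sign +
step 3: pivot -3/2 → sign −
step 4: row/col 4 already zero → sign 0
signature = (3, 1, 1)

Answer: (3, 1, 1)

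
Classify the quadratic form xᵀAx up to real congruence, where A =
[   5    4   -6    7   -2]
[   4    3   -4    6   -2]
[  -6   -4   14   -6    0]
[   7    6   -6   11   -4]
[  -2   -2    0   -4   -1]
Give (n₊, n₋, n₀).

Answer: (3, 2, 0)

Derivation:
step 0: pivot 5 → sign +
step 1: pivot -1/5 → sign −
step 2: pivot 10 → sign +
step 3: pivot 2/5 → sign +
step 4: pivot -3 → sign −
signature = (3, 2, 0)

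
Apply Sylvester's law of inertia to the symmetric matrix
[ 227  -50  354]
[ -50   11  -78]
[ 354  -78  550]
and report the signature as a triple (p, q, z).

Answer: (1, 2, 0)

Derivation:
step 0: pivot 227 → sign +
step 1: pivot -3/227 → sign −
step 2: pivot -2 → sign −
signature = (1, 2, 0)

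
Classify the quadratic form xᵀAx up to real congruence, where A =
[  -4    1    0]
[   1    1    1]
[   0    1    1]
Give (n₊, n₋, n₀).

step 0: pivot -4 → sign −
step 1: pivot 5/4 → sign +
step 2: pivot 1/5 → sign +
signature = (2, 1, 0)

Answer: (2, 1, 0)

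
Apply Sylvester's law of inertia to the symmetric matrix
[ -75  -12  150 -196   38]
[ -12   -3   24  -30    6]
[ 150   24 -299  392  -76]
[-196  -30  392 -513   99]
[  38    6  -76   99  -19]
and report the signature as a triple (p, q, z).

Answer: (3, 2, 0)

Derivation:
step 0: pivot -75 → sign −
step 1: pivot -27/25 → sign −
step 2: pivot 1 → sign +
step 3: pivot 25/27 → sign +
step 4: pivot 2/25 → sign +
signature = (3, 2, 0)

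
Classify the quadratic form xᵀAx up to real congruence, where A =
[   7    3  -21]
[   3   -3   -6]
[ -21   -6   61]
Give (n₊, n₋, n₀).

Answer: (2, 1, 0)

Derivation:
step 0: pivot 7 → sign +
step 1: pivot -30/7 → sign −
step 2: pivot 1/10 → sign +
signature = (2, 1, 0)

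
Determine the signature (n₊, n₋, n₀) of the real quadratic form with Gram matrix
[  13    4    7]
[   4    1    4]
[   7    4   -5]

Answer: (2, 1, 0)

Derivation:
step 0: pivot 13 → sign +
step 1: pivot -3/13 → sign −
step 2: pivot 6 → sign +
signature = (2, 1, 0)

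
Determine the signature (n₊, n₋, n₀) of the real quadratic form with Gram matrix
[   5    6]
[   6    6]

Answer: (1, 1, 0)

Derivation:
step 0: pivot 5 → sign +
step 1: pivot -6/5 → sign −
signature = (1, 1, 0)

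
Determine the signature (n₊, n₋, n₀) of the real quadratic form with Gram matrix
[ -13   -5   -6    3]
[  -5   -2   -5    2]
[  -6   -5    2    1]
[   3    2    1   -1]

step 0: pivot -13 → sign −
step 1: pivot -1/13 → sign −
step 2: pivot 99 → sign +
step 3: pivot -1/11 → sign −
signature = (1, 3, 0)

Answer: (1, 3, 0)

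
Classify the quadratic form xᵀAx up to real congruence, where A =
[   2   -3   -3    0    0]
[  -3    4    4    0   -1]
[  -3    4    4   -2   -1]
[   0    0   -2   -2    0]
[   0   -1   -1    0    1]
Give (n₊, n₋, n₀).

step 0: pivot 2 → sign +
step 1: pivot -1/2 → sign −
step 2: pivot -2 → sign −
step 3: pivot 2 → sign +
step 4: pivot 3 → sign +
signature = (3, 2, 0)

Answer: (3, 2, 0)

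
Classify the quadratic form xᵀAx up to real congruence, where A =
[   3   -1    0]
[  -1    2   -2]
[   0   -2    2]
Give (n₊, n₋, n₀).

step 0: pivot 3 → sign +
step 1: pivot 5/3 → sign +
step 2: pivot -2/5 → sign −
signature = (2, 1, 0)

Answer: (2, 1, 0)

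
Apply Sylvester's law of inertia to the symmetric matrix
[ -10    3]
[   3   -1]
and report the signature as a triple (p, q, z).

Answer: (0, 2, 0)

Derivation:
step 0: pivot -10 → sign −
step 1: pivot -1/10 → sign −
signature = (0, 2, 0)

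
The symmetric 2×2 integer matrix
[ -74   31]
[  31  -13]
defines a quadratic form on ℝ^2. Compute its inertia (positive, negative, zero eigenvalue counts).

Answer: (0, 2, 0)

Derivation:
step 0: pivot -74 → sign −
step 1: pivot -1/74 → sign −
signature = (0, 2, 0)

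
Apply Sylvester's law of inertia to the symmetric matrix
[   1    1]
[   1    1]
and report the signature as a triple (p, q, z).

step 0: pivot 1 → sign +
step 1: row/col 1 already zero → sign 0
signature = (1, 0, 1)

Answer: (1, 0, 1)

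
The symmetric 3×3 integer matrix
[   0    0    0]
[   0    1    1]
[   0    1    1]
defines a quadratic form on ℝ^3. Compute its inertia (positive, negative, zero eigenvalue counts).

step 0: pivot 1 → sign +
step 1: row/col 1 already zero → sign 0
step 2: row/col 2 already zero → sign 0
signature = (1, 0, 2)

Answer: (1, 0, 2)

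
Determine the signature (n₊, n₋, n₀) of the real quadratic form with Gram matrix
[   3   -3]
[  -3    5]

step 0: pivot 3 → sign +
step 1: pivot 2 → sign +
signature = (2, 0, 0)

Answer: (2, 0, 0)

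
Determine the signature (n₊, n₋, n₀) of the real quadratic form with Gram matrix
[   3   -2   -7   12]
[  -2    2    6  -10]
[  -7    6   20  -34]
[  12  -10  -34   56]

Answer: (3, 1, 0)

Derivation:
step 0: pivot 3 → sign +
step 1: pivot 2/3 → sign +
step 2: pivot 1 → sign +
step 3: pivot -2 → sign −
signature = (3, 1, 0)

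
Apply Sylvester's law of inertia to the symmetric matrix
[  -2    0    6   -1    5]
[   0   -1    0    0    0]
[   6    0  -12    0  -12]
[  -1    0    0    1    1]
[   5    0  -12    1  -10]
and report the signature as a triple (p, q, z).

step 0: pivot -2 → sign −
step 1: pivot -1 → sign −
step 2: pivot 6 → sign +
step 3: pivot 1 → sign +
step 4: row/col 4 already zero → sign 0
signature = (2, 2, 1)

Answer: (2, 2, 1)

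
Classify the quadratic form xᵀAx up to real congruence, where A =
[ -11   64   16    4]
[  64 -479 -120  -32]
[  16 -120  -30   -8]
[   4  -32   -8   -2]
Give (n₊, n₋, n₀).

Answer: (2, 2, 0)

Derivation:
step 0: pivot -11 → sign −
step 1: pivot -1173/11 → sign −
step 2: pivot 74/1173 → sign +
step 3: pivot 6/37 → sign +
signature = (2, 2, 0)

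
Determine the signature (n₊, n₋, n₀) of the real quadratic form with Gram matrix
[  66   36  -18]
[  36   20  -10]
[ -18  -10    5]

Answer: (2, 0, 1)

Derivation:
step 0: pivot 66 → sign +
step 1: pivot 4/11 → sign +
step 2: row/col 2 already zero → sign 0
signature = (2, 0, 1)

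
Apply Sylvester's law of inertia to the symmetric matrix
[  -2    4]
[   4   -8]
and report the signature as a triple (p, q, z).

step 0: pivot -2 → sign −
step 1: row/col 1 already zero → sign 0
signature = (0, 1, 1)

Answer: (0, 1, 1)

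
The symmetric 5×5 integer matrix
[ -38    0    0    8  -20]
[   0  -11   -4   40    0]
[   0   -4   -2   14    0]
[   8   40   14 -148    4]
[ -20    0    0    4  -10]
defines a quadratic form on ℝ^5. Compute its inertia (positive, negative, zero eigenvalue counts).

step 0: pivot -38 → sign −
step 1: pivot -11 → sign −
step 2: pivot -6/11 → sign −
step 3: pivot -6/19 → sign −
step 4: pivot 2/3 → sign +
signature = (1, 4, 0)

Answer: (1, 4, 0)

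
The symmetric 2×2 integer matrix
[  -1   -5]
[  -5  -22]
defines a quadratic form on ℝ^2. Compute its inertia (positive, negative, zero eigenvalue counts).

step 0: pivot -1 → sign −
step 1: pivot 3 → sign +
signature = (1, 1, 0)

Answer: (1, 1, 0)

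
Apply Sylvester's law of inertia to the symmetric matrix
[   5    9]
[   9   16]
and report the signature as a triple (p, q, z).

Answer: (1, 1, 0)

Derivation:
step 0: pivot 5 → sign +
step 1: pivot -1/5 → sign −
signature = (1, 1, 0)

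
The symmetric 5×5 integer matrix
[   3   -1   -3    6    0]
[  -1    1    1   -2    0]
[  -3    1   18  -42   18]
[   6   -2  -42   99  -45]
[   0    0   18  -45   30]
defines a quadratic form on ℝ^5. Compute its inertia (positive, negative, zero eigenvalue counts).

Answer: (5, 0, 0)

Derivation:
step 0: pivot 3 → sign +
step 1: pivot 2/3 → sign +
step 2: pivot 15 → sign +
step 3: pivot 3/5 → sign +
step 4: pivot 3 → sign +
signature = (5, 0, 0)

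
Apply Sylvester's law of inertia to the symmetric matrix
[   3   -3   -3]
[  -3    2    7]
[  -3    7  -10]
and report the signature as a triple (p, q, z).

Answer: (2, 1, 0)

Derivation:
step 0: pivot 3 → sign +
step 1: pivot -1 → sign −
step 2: pivot 3 → sign +
signature = (2, 1, 0)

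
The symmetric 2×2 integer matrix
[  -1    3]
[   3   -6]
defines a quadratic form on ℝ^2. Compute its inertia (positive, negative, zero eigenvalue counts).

Answer: (1, 1, 0)

Derivation:
step 0: pivot -1 → sign −
step 1: pivot 3 → sign +
signature = (1, 1, 0)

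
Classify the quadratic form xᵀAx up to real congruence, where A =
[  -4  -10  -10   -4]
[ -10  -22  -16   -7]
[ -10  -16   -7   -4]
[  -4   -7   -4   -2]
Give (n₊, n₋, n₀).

step 0: pivot -4 → sign −
step 1: pivot 3 → sign +
step 2: pivot -9 → sign −
step 3: row/col 3 already zero → sign 0
signature = (1, 2, 1)

Answer: (1, 2, 1)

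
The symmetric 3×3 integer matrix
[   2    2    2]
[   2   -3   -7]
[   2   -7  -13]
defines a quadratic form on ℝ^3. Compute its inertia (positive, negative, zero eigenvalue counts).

step 0: pivot 2 → sign +
step 1: pivot -5 → sign −
step 2: pivot 6/5 → sign +
signature = (2, 1, 0)

Answer: (2, 1, 0)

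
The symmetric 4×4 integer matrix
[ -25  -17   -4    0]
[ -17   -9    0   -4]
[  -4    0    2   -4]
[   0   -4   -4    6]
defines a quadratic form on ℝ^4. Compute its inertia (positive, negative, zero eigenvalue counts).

step 0: pivot -25 → sign −
step 1: pivot 64/25 → sign +
step 2: pivot -1/4 → sign −
step 3: row/col 3 already zero → sign 0
signature = (1, 2, 1)

Answer: (1, 2, 1)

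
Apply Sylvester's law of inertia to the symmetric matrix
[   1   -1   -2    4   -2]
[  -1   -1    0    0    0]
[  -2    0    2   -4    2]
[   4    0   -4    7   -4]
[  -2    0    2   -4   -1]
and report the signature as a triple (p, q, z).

step 0: pivot 1 → sign +
step 1: pivot -2 → sign −
step 2: pivot -1 → sign −
step 3: pivot -3 → sign −
step 4: row/col 4 already zero → sign 0
signature = (1, 3, 1)

Answer: (1, 3, 1)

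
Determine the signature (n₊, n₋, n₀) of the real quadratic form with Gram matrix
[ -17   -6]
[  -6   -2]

step 0: pivot -17 → sign −
step 1: pivot 2/17 → sign +
signature = (1, 1, 0)

Answer: (1, 1, 0)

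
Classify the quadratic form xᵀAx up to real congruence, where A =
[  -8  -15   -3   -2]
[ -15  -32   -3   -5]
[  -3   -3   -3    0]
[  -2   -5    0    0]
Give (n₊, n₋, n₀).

step 0: pivot -8 → sign −
step 1: pivot -31/8 → sign −
step 2: pivot -3/31 → sign −
step 3: pivot 1 → sign +
signature = (1, 3, 0)

Answer: (1, 3, 0)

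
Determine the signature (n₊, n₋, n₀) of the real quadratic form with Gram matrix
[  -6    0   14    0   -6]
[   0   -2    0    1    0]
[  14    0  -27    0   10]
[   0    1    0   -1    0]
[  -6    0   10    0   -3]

step 0: pivot -6 → sign −
step 1: pivot -2 → sign −
step 2: pivot 17/3 → sign +
step 3: pivot -1/2 → sign −
step 4: pivot 3/17 → sign +
signature = (2, 3, 0)

Answer: (2, 3, 0)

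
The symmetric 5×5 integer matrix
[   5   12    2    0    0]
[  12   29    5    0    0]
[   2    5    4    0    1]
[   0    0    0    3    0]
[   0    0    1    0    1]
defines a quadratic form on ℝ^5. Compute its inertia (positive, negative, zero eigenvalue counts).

Answer: (5, 0, 0)

Derivation:
step 0: pivot 5 → sign +
step 1: pivot 1/5 → sign +
step 2: pivot 3 → sign +
step 3: pivot 3 → sign +
step 4: pivot 2/3 → sign +
signature = (5, 0, 0)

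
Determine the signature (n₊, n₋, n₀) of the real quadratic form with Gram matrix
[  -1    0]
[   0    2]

step 0: pivot -1 → sign −
step 1: pivot 2 → sign +
signature = (1, 1, 0)

Answer: (1, 1, 0)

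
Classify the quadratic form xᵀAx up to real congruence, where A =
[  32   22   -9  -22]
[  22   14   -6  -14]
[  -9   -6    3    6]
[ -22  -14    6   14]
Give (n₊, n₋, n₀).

Answer: (2, 1, 1)

Derivation:
step 0: pivot 32 → sign +
step 1: pivot -9/8 → sign −
step 2: pivot 1/2 → sign +
step 3: row/col 3 already zero → sign 0
signature = (2, 1, 1)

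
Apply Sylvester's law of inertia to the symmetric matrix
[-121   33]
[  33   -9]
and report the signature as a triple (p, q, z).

step 0: pivot -121 → sign −
step 1: row/col 1 already zero → sign 0
signature = (0, 1, 1)

Answer: (0, 1, 1)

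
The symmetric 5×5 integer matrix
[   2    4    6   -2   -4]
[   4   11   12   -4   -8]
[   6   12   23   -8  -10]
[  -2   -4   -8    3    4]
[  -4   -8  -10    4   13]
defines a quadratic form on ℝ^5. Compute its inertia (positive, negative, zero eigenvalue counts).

step 0: pivot 2 → sign +
step 1: pivot 3 → sign +
step 2: pivot 5 → sign +
step 3: pivot 1/5 → sign +
step 4: pivot 1 → sign +
signature = (5, 0, 0)

Answer: (5, 0, 0)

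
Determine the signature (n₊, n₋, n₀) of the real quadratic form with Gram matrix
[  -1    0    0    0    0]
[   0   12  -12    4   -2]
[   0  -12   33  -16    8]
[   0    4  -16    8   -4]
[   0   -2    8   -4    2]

Answer: (2, 2, 1)

Derivation:
step 0: pivot -1 → sign −
step 1: pivot 12 → sign +
step 2: pivot 21 → sign +
step 3: pivot -4/21 → sign −
step 4: row/col 4 already zero → sign 0
signature = (2, 2, 1)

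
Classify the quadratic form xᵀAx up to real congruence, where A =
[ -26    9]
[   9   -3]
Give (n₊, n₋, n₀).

step 0: pivot -26 → sign −
step 1: pivot 3/26 → sign +
signature = (1, 1, 0)

Answer: (1, 1, 0)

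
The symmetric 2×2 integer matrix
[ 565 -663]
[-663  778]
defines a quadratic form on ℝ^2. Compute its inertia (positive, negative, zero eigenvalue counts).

Answer: (2, 0, 0)

Derivation:
step 0: pivot 565 → sign +
step 1: pivot 1/565 → sign +
signature = (2, 0, 0)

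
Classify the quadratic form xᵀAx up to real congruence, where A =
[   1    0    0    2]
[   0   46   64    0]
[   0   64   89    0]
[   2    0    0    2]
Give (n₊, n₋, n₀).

step 0: pivot 1 → sign +
step 1: pivot 46 → sign +
step 2: pivot -1/23 → sign −
step 3: pivot -2 → sign −
signature = (2, 2, 0)

Answer: (2, 2, 0)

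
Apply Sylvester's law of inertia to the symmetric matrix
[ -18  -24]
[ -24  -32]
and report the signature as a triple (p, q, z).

Answer: (0, 1, 1)

Derivation:
step 0: pivot -18 → sign −
step 1: row/col 1 already zero → sign 0
signature = (0, 1, 1)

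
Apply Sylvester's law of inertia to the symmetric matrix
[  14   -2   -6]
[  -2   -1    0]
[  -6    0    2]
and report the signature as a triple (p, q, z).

step 0: pivot 14 → sign +
step 1: pivot -9/7 → sign −
step 2: row/col 2 already zero → sign 0
signature = (1, 1, 1)

Answer: (1, 1, 1)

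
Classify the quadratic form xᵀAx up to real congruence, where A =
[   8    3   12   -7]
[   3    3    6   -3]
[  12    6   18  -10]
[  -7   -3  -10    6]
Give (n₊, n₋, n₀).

Answer: (3, 1, 0)

Derivation:
step 0: pivot 8 → sign +
step 1: pivot 15/8 → sign +
step 2: pivot -6/5 → sign −
step 3: pivot 1/3 → sign +
signature = (3, 1, 0)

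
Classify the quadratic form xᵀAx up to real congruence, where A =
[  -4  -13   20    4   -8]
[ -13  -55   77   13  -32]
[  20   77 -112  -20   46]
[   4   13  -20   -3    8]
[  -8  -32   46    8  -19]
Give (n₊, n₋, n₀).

step 0: pivot -4 → sign −
step 1: pivot -51/4 → sign −
step 2: pivot -12/17 → sign −
step 3: pivot 1 → sign +
step 4: row/col 4 already zero → sign 0
signature = (1, 3, 1)

Answer: (1, 3, 1)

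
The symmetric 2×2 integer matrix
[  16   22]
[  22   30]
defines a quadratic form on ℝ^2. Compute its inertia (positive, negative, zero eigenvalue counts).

step 0: pivot 16 → sign +
step 1: pivot -1/4 → sign −
signature = (1, 1, 0)

Answer: (1, 1, 0)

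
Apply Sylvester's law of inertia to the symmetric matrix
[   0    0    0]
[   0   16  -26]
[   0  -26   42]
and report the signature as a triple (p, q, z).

Answer: (1, 1, 1)

Derivation:
step 0: pivot 16 → sign +
step 1: pivot -1/4 → sign −
step 2: row/col 2 already zero → sign 0
signature = (1, 1, 1)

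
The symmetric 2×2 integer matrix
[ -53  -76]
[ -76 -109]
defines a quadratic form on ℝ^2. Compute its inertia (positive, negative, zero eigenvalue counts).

Answer: (0, 2, 0)

Derivation:
step 0: pivot -53 → sign −
step 1: pivot -1/53 → sign −
signature = (0, 2, 0)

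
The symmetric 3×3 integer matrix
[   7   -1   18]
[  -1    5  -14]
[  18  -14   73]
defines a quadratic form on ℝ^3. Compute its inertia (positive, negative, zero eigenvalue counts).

Answer: (2, 1, 0)

Derivation:
step 0: pivot 7 → sign +
step 1: pivot 34/7 → sign +
step 2: pivot -3/17 → sign −
signature = (2, 1, 0)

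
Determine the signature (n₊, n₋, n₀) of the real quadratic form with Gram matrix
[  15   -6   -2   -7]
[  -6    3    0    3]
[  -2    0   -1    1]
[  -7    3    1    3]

Answer: (2, 2, 0)

Derivation:
step 0: pivot 15 → sign +
step 1: pivot 3/5 → sign +
step 2: pivot -7/3 → sign −
step 3: pivot -2/7 → sign −
signature = (2, 2, 0)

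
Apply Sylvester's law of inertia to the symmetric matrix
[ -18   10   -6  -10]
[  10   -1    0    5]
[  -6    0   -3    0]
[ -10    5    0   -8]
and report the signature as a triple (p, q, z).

Answer: (1, 3, 0)

Derivation:
step 0: pivot -18 → sign −
step 1: pivot 41/9 → sign +
step 2: pivot -141/41 → sign −
step 3: pivot -1/47 → sign −
signature = (1, 3, 0)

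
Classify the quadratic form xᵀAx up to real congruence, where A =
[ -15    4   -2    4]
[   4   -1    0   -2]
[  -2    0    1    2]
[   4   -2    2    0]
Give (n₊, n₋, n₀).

step 0: pivot -15 → sign −
step 1: pivot 1/15 → sign +
step 2: pivot -3 → sign −
step 3: row/col 3 already zero → sign 0
signature = (1, 2, 1)

Answer: (1, 2, 1)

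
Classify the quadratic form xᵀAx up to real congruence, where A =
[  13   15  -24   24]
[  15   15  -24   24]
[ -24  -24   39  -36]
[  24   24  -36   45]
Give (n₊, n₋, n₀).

step 0: pivot 13 → sign +
step 1: pivot -30/13 → sign −
step 2: pivot 3/5 → sign +
step 3: pivot -3 → sign −
signature = (2, 2, 0)

Answer: (2, 2, 0)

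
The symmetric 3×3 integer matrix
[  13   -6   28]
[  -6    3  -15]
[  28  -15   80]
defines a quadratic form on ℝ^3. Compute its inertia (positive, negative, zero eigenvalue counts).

step 0: pivot 13 → sign +
step 1: pivot 3/13 → sign +
step 2: pivot 1 → sign +
signature = (3, 0, 0)

Answer: (3, 0, 0)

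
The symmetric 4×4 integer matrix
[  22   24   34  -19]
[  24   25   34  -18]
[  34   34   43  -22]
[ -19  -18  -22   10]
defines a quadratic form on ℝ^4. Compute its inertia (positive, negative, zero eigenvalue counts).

step 0: pivot 22 → sign +
step 1: pivot -13/11 → sign −
step 2: pivot -19/13 → sign −
step 3: pivot -3/38 → sign −
signature = (1, 3, 0)

Answer: (1, 3, 0)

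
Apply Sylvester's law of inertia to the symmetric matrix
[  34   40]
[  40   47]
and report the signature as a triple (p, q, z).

Answer: (1, 1, 0)

Derivation:
step 0: pivot 34 → sign +
step 1: pivot -1/17 → sign −
signature = (1, 1, 0)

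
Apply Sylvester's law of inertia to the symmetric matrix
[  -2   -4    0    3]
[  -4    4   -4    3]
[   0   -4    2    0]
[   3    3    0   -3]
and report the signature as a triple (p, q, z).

Answer: (2, 2, 0)

Derivation:
step 0: pivot -2 → sign −
step 1: pivot 12 → sign +
step 2: pivot 2/3 → sign +
step 3: pivot -3/4 → sign −
signature = (2, 2, 0)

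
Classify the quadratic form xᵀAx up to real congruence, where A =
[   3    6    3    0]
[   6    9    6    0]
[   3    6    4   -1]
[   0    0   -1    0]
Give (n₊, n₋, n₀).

step 0: pivot 3 → sign +
step 1: pivot -3 → sign −
step 2: pivot 1 → sign +
step 3: pivot -1 → sign −
signature = (2, 2, 0)

Answer: (2, 2, 0)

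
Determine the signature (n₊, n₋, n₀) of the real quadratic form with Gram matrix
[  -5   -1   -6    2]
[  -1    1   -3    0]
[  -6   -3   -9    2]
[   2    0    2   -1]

step 0: pivot -5 → sign −
step 1: pivot 6/5 → sign +
step 2: pivot -9/2 → sign −
step 3: pivot -1/9 → sign −
signature = (1, 3, 0)

Answer: (1, 3, 0)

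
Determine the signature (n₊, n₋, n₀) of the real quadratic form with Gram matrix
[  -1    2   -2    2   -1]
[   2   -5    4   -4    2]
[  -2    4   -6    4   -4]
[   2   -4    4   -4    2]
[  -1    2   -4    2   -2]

step 0: pivot -1 → sign −
step 1: pivot -1 → sign −
step 2: pivot -2 → sign −
step 3: pivot 1 → sign +
step 4: row/col 4 already zero → sign 0
signature = (1, 3, 1)

Answer: (1, 3, 1)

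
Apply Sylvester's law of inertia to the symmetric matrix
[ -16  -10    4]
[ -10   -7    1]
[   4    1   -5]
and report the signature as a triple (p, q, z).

Answer: (0, 3, 0)

Derivation:
step 0: pivot -16 → sign −
step 1: pivot -3/4 → sign −
step 2: pivot -1 → sign −
signature = (0, 3, 0)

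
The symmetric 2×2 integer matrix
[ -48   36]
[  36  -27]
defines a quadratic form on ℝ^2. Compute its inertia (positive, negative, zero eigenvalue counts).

Answer: (0, 1, 1)

Derivation:
step 0: pivot -48 → sign −
step 1: row/col 1 already zero → sign 0
signature = (0, 1, 1)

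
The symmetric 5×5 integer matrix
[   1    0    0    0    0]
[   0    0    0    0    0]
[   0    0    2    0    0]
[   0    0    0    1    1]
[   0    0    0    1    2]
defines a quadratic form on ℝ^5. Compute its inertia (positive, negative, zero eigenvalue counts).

Answer: (4, 0, 1)

Derivation:
step 0: pivot 1 → sign +
step 1: pivot 2 → sign +
step 2: pivot 1 → sign +
step 3: pivot 1 → sign +
step 4: row/col 4 already zero → sign 0
signature = (4, 0, 1)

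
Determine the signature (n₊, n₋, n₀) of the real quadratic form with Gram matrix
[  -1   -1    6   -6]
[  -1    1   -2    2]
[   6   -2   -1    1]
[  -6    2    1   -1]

Answer: (2, 1, 1)

Derivation:
step 0: pivot -1 → sign −
step 1: pivot 2 → sign +
step 2: pivot 3 → sign +
step 3: row/col 3 already zero → sign 0
signature = (2, 1, 1)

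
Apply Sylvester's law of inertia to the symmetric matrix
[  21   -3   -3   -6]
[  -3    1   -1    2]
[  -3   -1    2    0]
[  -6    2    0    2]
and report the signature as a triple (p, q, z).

step 0: pivot 21 → sign +
step 1: pivot 4/7 → sign +
step 2: pivot -2 → sign −
step 3: row/col 3 already zero → sign 0
signature = (2, 1, 1)

Answer: (2, 1, 1)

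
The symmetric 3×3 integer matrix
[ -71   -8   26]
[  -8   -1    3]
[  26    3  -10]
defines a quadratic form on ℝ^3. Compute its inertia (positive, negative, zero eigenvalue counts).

Answer: (0, 3, 0)

Derivation:
step 0: pivot -71 → sign −
step 1: pivot -7/71 → sign −
step 2: pivot -3/7 → sign −
signature = (0, 3, 0)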